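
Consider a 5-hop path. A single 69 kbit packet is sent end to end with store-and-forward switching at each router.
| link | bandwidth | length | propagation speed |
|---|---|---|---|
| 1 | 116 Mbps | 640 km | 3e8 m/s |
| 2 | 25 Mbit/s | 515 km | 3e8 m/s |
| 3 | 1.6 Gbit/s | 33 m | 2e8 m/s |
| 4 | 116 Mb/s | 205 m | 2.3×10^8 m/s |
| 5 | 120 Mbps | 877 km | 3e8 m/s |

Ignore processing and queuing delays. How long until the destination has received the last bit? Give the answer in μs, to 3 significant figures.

L = 69000 bits.
Transmission delays (L/R per hop): 594.828, 2760, 43.125, 594.828, 575 μs; sum = 4567.78 μs.
Propagation delays (d/s per hop): 2133.33, 1716.67, 0.165, 0.891304, 2923.33 μs; sum = 6774.39 μs.
End-to-end = 11300 μs.

11300 μs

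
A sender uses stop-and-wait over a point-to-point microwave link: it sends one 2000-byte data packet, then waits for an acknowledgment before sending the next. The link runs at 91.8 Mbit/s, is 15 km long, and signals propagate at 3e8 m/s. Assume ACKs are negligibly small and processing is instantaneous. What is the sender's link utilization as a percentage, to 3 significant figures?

63.5 %

t_tx = L/R = 16000/91800000 = 0.000174292 s.
t_prop = 15000/300000000 = 5e-05 s; RTT = 0.0001 s.
Cycle = t_tx + RTT = 0.000274292 s.
Utilization = t_tx / cycle = 0.000174292/0.000274292 = 63.5 %.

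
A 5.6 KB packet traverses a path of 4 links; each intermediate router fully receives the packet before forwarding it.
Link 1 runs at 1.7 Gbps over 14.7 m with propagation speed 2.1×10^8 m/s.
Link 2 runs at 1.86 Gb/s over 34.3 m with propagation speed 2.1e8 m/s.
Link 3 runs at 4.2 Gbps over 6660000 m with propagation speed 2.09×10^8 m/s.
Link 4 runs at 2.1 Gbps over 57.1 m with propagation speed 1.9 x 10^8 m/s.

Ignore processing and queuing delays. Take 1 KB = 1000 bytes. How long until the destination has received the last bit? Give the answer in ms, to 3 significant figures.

31.9 ms

L = 44800 bits.
Transmission delays (L/R per hop): 0.0263529, 0.024086, 0.0106667, 0.0213333 ms; sum = 0.082439 ms.
Propagation delays (d/s per hop): 7e-05, 0.000163333, 31.866, 0.000300526 ms; sum = 31.8666 ms.
End-to-end = 31.9 ms.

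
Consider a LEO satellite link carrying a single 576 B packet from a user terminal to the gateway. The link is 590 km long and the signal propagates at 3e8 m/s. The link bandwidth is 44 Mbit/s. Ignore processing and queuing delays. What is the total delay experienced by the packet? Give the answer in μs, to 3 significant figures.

L = 576 × 8 = 4608 bits.
Transmission delay = L/R = 4608 / 44000000 = 104.727 μs.
Propagation delay = d/s = 590000 m / 300000000 m/s = 1966.67 μs.
Total = 2070 μs.

2070 μs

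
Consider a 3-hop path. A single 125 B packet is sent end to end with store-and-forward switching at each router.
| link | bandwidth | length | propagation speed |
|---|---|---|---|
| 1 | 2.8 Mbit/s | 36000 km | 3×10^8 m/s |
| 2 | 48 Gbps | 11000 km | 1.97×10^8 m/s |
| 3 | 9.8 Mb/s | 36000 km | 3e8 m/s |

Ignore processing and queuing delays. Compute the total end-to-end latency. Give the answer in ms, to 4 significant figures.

296.3 ms

L = 125 × 8 = 1000 bits.
Transmission delays (L/R per hop): 0.357143, 2.08333e-05, 0.102041 ms; sum = 0.459205 ms.
Propagation delays (d/s per hop): 120, 55.8376, 120 ms; sum = 295.838 ms.
End-to-end = 296.3 ms.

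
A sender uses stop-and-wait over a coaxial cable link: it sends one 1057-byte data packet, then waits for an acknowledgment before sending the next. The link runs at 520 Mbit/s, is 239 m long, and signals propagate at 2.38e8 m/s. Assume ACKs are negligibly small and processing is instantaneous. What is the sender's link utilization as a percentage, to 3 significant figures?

89.0 %

t_tx = L/R = 8456/520000000 = 1.62615e-05 s.
t_prop = 239/238000000 = 1.0042e-06 s; RTT = 2.0084e-06 s.
Cycle = t_tx + RTT = 1.82699e-05 s.
Utilization = t_tx / cycle = 1.62615e-05/1.82699e-05 = 89.0 %.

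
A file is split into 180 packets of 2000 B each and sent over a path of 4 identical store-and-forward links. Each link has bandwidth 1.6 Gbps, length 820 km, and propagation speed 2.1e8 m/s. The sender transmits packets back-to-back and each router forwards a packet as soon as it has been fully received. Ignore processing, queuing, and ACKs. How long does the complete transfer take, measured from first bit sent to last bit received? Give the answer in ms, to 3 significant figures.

Per-hop transmission t_tx = L/R = 16000/1600000000 = 0.01 ms.
Per-hop propagation t_prop = 820000/210000000 = 3.90476 ms.
Pipeline fill: first packet needs 4·t_tx to clear all hops; remaining 179 packets each add one t_tx.
Total = (4+180-1)·t_tx + 4·t_prop = 183·0.01 + 4·3.90476 = 17.4 ms.

17.4 ms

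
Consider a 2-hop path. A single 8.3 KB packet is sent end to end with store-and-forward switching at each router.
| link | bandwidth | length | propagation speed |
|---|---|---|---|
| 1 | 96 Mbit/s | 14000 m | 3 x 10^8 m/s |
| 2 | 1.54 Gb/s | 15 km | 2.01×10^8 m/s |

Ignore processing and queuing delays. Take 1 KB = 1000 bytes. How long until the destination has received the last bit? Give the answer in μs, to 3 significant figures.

856 μs

L = 66400 bits.
Transmission delays (L/R per hop): 691.667, 43.1169 μs; sum = 734.784 μs.
Propagation delays (d/s per hop): 46.6667, 74.6269 μs; sum = 121.294 μs.
End-to-end = 856 μs.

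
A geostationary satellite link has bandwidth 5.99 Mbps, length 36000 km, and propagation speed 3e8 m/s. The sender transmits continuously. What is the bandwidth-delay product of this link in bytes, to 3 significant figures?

Propagation delay = 36000000 / 300000000 = 0.12 s.
BDP = R × t_prop = 5990000 × 0.12 = 718800 bits.
In bytes: 718800/8 = 89900 bytes.

89900 bytes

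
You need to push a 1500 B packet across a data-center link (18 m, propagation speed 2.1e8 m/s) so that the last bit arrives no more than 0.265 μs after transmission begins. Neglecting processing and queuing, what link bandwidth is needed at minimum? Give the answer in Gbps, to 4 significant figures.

L = 12000 bits.
Propagation delay = 18 / 210000000 = 0.0857143 μs.
Transmission budget = 0.265 − 0.0857143 = 0.179286 μs.
R ≥ L / t_tx = 12000 bits / 1.79286e-07 s = 66.93 Gbps.

66.93 Gbps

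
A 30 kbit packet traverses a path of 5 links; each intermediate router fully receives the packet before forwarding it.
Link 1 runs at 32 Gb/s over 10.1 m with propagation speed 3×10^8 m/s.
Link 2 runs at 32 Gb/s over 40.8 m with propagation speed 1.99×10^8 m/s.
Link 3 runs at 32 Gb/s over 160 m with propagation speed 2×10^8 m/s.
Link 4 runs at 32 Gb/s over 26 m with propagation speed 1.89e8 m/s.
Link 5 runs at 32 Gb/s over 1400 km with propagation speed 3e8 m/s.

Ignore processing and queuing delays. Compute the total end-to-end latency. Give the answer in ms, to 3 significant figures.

4.67 ms

L = 30000 bits.
Transmission delay per hop = L/R = 30000/32000000000 = 0.0009375 ms; 5 hops → 0.0046875 ms.
Propagation delays (d/s per hop): 3.36667e-05, 0.000205025, 0.0008, 0.000137566, 4.66667 ms; sum = 4.66784 ms.
End-to-end = 4.67 ms.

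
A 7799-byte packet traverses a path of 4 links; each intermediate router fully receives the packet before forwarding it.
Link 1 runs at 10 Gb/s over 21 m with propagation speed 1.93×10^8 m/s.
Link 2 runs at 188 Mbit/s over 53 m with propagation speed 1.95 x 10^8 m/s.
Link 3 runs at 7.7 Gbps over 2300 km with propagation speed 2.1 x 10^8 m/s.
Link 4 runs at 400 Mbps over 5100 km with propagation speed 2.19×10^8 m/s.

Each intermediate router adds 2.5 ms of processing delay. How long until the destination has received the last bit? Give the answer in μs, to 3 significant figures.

L = 7799 × 8 = 62392 bits.
Transmission delays (L/R per hop): 6.2392, 331.872, 8.10286, 155.98 μs; sum = 502.194 μs.
Propagation delays (d/s per hop): 0.108808, 0.271795, 10952.4, 23287.7 μs; sum = 34240.4 μs.
Processing at 3 router(s): 3 × 2.5 ms = 7500 μs.
End-to-end = 42200 μs.

42200 μs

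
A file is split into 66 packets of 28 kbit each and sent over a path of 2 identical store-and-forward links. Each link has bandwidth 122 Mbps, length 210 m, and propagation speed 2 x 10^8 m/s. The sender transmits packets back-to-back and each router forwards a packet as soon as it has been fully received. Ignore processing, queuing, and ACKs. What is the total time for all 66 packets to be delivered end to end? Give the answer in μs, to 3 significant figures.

Per-hop transmission t_tx = L/R = 28000/122000000 = 229.508 μs.
Per-hop propagation t_prop = 210/200000000 = 1.05 μs.
Pipeline fill: first packet needs 2·t_tx to clear all hops; remaining 65 packets each add one t_tx.
Total = (2+66-1)·t_tx + 2·t_prop = 67·229.508 + 2·1.05 = 15400 μs.

15400 μs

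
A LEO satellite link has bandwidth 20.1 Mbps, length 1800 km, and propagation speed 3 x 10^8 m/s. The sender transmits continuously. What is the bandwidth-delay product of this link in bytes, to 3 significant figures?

Propagation delay = 1800000 / 300000000 = 0.006 s.
BDP = R × t_prop = 20100000 × 0.006 = 120600 bits.
In bytes: 120600/8 = 15100 bytes.

15100 bytes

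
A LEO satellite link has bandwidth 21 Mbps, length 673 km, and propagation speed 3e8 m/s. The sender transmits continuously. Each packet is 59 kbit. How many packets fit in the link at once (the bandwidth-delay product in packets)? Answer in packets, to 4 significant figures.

0.7985 packets

Propagation delay = 673000 / 300000000 = 0.00224333 s.
BDP = R × t_prop = 21000000 × 0.00224333 = 47110 bits.
In packets of 59000 bits: 0.7985 packets.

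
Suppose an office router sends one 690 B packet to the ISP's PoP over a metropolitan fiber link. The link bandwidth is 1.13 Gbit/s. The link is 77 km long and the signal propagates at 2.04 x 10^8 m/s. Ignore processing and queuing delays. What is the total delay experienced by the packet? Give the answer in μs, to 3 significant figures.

L = 690 × 8 = 5520 bits.
Transmission delay = L/R = 5520 / 1130000000 = 4.88496 μs.
Propagation delay = d/s = 77000 m / 204000000 m/s = 377.451 μs.
Total = 382 μs.

382 μs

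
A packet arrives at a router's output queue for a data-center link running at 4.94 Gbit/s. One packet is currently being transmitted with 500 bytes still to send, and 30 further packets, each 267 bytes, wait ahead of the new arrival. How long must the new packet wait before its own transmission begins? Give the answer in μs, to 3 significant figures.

Each queued packet: L/R = 2136/4940000000 = 0.432389 μs.
30 queued → 12.9717 μs.
Plus remaining 4000 bits of current packet: 0.809717 μs.
Queuing delay = 13.8 μs.

13.8 μs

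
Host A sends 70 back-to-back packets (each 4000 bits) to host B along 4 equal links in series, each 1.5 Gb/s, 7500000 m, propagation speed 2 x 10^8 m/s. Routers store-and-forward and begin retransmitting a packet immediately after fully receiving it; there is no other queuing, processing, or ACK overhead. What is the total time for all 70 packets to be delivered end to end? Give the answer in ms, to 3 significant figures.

150 ms

Per-hop transmission t_tx = L/R = 4000/1500000000 = 0.00266667 ms.
Per-hop propagation t_prop = 7500000/200000000 = 37.5 ms.
Pipeline fill: first packet needs 4·t_tx to clear all hops; remaining 69 packets each add one t_tx.
Total = (4+70-1)·t_tx + 4·t_prop = 73·0.00266667 + 4·37.5 = 150 ms.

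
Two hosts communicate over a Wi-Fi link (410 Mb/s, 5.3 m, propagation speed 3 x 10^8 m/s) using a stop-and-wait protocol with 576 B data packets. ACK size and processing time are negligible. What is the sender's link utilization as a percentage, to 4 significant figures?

t_tx = L/R = 4608/410000000 = 1.1239e-05 s.
t_prop = 5.3/300000000 = 1.76667e-08 s; RTT = 3.53333e-08 s.
Cycle = t_tx + RTT = 1.12744e-05 s.
Utilization = t_tx / cycle = 1.1239e-05/1.12744e-05 = 99.69 %.

99.69 %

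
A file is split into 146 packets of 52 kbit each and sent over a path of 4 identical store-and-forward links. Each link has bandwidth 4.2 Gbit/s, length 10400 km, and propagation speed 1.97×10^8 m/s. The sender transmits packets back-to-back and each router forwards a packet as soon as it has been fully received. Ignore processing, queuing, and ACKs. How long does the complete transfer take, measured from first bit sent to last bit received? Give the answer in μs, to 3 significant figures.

213000 μs

Per-hop transmission t_tx = L/R = 52000/4200000000 = 12.381 μs.
Per-hop propagation t_prop = 10400000/197000000 = 52791.9 μs.
Pipeline fill: first packet needs 4·t_tx to clear all hops; remaining 145 packets each add one t_tx.
Total = (4+146-1)·t_tx + 4·t_prop = 149·12.381 + 4·52791.9 = 213000 μs.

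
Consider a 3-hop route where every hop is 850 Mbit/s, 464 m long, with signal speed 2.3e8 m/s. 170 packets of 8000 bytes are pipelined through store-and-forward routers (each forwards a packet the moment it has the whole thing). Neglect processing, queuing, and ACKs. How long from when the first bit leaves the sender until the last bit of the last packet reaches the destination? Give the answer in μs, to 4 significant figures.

12960 μs

Per-hop transmission t_tx = L/R = 64000/850000000 = 75.2941 μs.
Per-hop propagation t_prop = 464/2.3e+08 = 2.01739 μs.
Pipeline fill: first packet needs 3·t_tx to clear all hops; remaining 169 packets each add one t_tx.
Total = (3+170-1)·t_tx + 3·t_prop = 172·75.2941 + 3·2.01739 = 12960 μs.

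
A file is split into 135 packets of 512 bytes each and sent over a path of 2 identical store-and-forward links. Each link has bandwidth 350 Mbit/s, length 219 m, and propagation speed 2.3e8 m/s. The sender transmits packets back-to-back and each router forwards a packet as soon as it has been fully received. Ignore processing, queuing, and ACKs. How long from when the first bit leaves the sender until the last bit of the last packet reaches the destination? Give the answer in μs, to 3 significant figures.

1590 μs

Per-hop transmission t_tx = L/R = 4096/350000000 = 11.7029 μs.
Per-hop propagation t_prop = 219/2.3e+08 = 0.952174 μs.
Pipeline fill: first packet needs 2·t_tx to clear all hops; remaining 134 packets each add one t_tx.
Total = (2+135-1)·t_tx + 2·t_prop = 136·11.7029 + 2·0.952174 = 1590 μs.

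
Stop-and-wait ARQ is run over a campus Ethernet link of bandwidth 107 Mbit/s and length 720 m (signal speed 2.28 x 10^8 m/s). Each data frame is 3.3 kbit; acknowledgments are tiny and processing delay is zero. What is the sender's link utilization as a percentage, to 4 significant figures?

t_tx = L/R = 3300/107000000 = 3.08411e-05 s.
t_prop = 720/2.28e+08 = 3.15789e-06 s; RTT = 6.31579e-06 s.
Cycle = t_tx + RTT = 3.71569e-05 s.
Utilization = t_tx / cycle = 3.08411e-05/3.71569e-05 = 83.00 %.

83.00 %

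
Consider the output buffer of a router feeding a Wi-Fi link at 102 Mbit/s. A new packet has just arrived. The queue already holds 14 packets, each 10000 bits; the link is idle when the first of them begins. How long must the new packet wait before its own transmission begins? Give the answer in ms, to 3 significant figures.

Each queued packet: L/R = 10000/102000000 = 0.0980392 ms.
14 queued → 1.37255 ms.
Queuing delay = 1.37 ms.

1.37 ms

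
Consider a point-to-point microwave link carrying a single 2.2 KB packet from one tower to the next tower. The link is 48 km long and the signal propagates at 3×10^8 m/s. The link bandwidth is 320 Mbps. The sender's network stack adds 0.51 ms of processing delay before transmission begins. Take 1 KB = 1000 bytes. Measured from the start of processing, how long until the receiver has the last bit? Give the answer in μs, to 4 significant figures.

725.0 μs

L = 17600 bits.
Transmission delay = L/R = 17600 / 320000000 = 55 μs.
Propagation delay = d/s = 48000 m / 300000000 m/s = 160 μs.
Plus processing delay 0.51 ms = 510 μs.
Total = 725.0 μs.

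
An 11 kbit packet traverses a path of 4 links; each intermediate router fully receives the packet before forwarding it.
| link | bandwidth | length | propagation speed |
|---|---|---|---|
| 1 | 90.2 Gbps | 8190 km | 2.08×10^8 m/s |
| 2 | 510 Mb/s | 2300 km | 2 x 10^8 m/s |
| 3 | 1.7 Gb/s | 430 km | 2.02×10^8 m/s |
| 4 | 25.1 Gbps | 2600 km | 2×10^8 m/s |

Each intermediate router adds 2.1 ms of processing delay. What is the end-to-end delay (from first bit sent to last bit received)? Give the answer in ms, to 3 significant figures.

L = 11000 bits.
Transmission delays (L/R per hop): 0.000121951, 0.0215686, 0.00647059, 0.000438247 ms; sum = 0.0285994 ms.
Propagation delays (d/s per hop): 39.375, 11.5, 2.12871, 13 ms; sum = 66.0037 ms.
Processing at 3 router(s): 3 × 2.1 ms = 6.3 ms.
End-to-end = 72.3 ms.

72.3 ms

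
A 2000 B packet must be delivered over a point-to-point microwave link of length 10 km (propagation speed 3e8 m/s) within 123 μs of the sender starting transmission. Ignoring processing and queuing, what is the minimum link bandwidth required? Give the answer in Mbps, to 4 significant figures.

178.4 Mbps

L = 16000 bits.
Propagation delay = 10000 / 300000000 = 33.3333 μs.
Transmission budget = 123 − 33.3333 = 89.6667 μs.
R ≥ L / t_tx = 16000 bits / 8.96667e-05 s = 178.4 Mbps.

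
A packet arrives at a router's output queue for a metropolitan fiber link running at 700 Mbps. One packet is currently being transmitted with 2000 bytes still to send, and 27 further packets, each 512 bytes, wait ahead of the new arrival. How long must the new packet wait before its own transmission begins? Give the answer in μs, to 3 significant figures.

Each queued packet: L/R = 4096/700000000 = 5.85143 μs.
27 queued → 157.989 μs.
Plus remaining 16000 bits of current packet: 22.8571 μs.
Queuing delay = 181 μs.

181 μs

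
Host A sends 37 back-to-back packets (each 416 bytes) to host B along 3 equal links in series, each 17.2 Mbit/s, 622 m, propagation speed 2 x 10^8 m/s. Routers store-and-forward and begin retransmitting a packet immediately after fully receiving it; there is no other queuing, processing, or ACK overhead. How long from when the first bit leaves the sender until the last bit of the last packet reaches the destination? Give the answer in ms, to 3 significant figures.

7.56 ms

Per-hop transmission t_tx = L/R = 3328/17200000 = 0.193488 ms.
Per-hop propagation t_prop = 622/200000000 = 0.00311 ms.
Pipeline fill: first packet needs 3·t_tx to clear all hops; remaining 36 packets each add one t_tx.
Total = (3+37-1)·t_tx + 3·t_prop = 39·0.193488 + 3·0.00311 = 7.56 ms.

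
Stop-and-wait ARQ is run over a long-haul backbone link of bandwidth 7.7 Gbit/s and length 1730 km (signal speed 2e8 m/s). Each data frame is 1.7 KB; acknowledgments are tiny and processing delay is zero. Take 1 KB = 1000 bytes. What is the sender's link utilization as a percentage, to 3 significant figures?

0.0102 %

t_tx = L/R = 13600/7700000000 = 1.76623e-06 s.
t_prop = 1730000/200000000 = 0.00865 s; RTT = 0.0173 s.
Cycle = t_tx + RTT = 0.0173018 s.
Utilization = t_tx / cycle = 1.76623e-06/0.0173018 = 0.0102 %.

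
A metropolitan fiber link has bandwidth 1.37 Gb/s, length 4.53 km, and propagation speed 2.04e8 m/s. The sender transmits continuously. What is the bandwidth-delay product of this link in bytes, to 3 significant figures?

3800 bytes

Propagation delay = 4530 / 204000000 = 2.22059e-05 s.
BDP = R × t_prop = 1370000000 × 2.22059e-05 = 30422.1 bits.
In bytes: 30422.1/8 = 3800 bytes.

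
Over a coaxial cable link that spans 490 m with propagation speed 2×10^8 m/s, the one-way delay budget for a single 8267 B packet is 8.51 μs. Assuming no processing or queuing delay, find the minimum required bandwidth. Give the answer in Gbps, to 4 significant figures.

L = 66136 bits.
Propagation delay = 490 / 200000000 = 2.45 μs.
Transmission budget = 8.51 − 2.45 = 6.06 μs.
R ≥ L / t_tx = 66136 bits / 6.06e-06 s = 10.91 Gbps.

10.91 Gbps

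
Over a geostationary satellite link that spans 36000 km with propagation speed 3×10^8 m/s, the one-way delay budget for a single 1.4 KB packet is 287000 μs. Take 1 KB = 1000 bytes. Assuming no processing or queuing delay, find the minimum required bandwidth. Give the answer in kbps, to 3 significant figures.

L = 11200 bits.
Propagation delay = 36000000 / 300000000 = 120000 μs.
Transmission budget = 287000 − 120000 = 167000 μs.
R ≥ L / t_tx = 11200 bits / 0.167 s = 67.1 kbps.

67.1 kbps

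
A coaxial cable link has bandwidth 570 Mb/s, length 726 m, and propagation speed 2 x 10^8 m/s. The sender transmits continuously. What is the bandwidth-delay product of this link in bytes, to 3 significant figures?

259 bytes

Propagation delay = 726 / 200000000 = 3.63e-06 s.
BDP = R × t_prop = 570000000 × 3.63e-06 = 2069.1 bits.
In bytes: 2069.1/8 = 259 bytes.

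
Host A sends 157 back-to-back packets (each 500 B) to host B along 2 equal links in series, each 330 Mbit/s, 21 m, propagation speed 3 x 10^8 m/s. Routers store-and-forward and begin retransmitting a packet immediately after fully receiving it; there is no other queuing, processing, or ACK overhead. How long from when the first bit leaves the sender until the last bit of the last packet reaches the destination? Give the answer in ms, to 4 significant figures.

1.915 ms

Per-hop transmission t_tx = L/R = 4000/330000000 = 0.0121212 ms.
Per-hop propagation t_prop = 21/300000000 = 7e-05 ms.
Pipeline fill: first packet needs 2·t_tx to clear all hops; remaining 156 packets each add one t_tx.
Total = (2+157-1)·t_tx + 2·t_prop = 158·0.0121212 + 2·7e-05 = 1.915 ms.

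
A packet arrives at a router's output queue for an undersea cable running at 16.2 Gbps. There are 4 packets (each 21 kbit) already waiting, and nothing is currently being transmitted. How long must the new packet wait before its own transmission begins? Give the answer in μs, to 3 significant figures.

5.19 μs

Each queued packet: L/R = 21000/16200000000 = 1.2963 μs.
4 queued → 5.18519 μs.
Queuing delay = 5.19 μs.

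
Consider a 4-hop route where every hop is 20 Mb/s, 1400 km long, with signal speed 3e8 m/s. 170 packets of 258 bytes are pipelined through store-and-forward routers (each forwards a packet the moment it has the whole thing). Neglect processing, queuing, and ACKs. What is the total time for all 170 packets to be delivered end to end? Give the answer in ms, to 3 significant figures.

Per-hop transmission t_tx = L/R = 2064/20000000 = 0.1032 ms.
Per-hop propagation t_prop = 1400000/300000000 = 4.66667 ms.
Pipeline fill: first packet needs 4·t_tx to clear all hops; remaining 169 packets each add one t_tx.
Total = (4+170-1)·t_tx + 4·t_prop = 173·0.1032 + 4·4.66667 = 36.5 ms.

36.5 ms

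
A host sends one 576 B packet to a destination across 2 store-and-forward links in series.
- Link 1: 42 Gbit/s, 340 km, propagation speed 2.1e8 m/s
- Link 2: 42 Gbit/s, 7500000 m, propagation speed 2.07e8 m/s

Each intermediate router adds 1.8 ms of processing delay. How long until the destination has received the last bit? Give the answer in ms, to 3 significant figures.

L = 576 × 8 = 4608 bits.
Transmission delay per hop = L/R = 4608/42000000000 = 0.000109714 ms; 2 hops → 0.000219429 ms.
Propagation delays (d/s per hop): 1.61905, 36.2319 ms; sum = 37.8509 ms.
Processing at 1 router(s): 1 × 1.8 ms = 1.8 ms.
End-to-end = 39.7 ms.

39.7 ms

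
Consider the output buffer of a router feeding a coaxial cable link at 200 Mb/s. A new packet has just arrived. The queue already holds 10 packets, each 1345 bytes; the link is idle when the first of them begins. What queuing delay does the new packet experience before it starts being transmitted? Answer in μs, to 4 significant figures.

Each queued packet: L/R = 10760/200000000 = 53.8 μs.
10 queued → 538 μs.
Queuing delay = 538.0 μs.

538.0 μs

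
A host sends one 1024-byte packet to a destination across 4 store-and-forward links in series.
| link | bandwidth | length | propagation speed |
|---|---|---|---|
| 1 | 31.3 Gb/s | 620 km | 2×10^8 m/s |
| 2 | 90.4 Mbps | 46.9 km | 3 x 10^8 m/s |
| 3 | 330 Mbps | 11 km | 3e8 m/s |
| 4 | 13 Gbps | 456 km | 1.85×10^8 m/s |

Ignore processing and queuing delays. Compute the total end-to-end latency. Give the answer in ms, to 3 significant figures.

L = 1024 × 8 = 8192 bits.
Transmission delays (L/R per hop): 0.000261725, 0.0906195, 0.0248242, 0.000630154 ms; sum = 0.116336 ms.
Propagation delays (d/s per hop): 3.1, 0.156333, 0.0366667, 2.46486 ms; sum = 5.75786 ms.
End-to-end = 5.87 ms.

5.87 ms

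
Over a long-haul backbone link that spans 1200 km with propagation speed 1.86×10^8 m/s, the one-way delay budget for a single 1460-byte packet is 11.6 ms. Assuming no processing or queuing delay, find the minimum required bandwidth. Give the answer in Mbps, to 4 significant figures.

2.269 Mbps

L = 11680 bits.
Propagation delay = 1200000 / 186000000 = 6.45161 ms.
Transmission budget = 11.6 − 6.45161 = 5.14839 ms.
R ≥ L / t_tx = 11680 bits / 0.00514839 s = 2.269 Mbps.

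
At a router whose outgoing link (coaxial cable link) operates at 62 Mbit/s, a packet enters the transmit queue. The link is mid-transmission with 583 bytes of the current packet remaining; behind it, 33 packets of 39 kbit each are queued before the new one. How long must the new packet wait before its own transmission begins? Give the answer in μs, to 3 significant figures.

Each queued packet: L/R = 39000/62000000 = 629.032 μs.
33 queued → 20758.1 μs.
Plus remaining 4664 bits of current packet: 75.2258 μs.
Queuing delay = 20800 μs.

20800 μs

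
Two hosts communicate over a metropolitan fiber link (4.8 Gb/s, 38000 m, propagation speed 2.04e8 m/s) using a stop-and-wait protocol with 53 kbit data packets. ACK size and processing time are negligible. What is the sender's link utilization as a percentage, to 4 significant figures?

t_tx = L/R = 53000/4800000000 = 1.10417e-05 s.
t_prop = 38000/204000000 = 0.000186275 s; RTT = 0.000372549 s.
Cycle = t_tx + RTT = 0.000383591 s.
Utilization = t_tx / cycle = 1.10417e-05/0.000383591 = 2.879 %.

2.879 %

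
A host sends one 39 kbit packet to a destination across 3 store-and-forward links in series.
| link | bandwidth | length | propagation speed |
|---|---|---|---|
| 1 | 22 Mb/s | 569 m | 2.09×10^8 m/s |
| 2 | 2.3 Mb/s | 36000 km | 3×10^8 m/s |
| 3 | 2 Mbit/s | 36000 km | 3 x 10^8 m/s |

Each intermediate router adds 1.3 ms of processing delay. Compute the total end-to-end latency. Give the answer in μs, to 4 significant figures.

280800 μs

L = 39000 bits.
Transmission delays (L/R per hop): 1772.73, 16956.5, 19500 μs; sum = 38229.2 μs.
Propagation delays (d/s per hop): 2.72249, 120000, 120000 μs; sum = 240003 μs.
Processing at 2 router(s): 2 × 1.3 ms = 2600 μs.
End-to-end = 280800 μs.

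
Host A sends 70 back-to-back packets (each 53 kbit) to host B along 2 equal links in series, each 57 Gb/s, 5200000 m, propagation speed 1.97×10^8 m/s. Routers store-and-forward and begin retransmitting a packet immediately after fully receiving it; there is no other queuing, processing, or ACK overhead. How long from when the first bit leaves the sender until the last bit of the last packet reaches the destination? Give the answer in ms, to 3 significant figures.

52.9 ms

Per-hop transmission t_tx = L/R = 53000/57000000000 = 0.000929825 ms.
Per-hop propagation t_prop = 5200000/197000000 = 26.3959 ms.
Pipeline fill: first packet needs 2·t_tx to clear all hops; remaining 69 packets each add one t_tx.
Total = (2+70-1)·t_tx + 2·t_prop = 71·0.000929825 + 2·26.3959 = 52.9 ms.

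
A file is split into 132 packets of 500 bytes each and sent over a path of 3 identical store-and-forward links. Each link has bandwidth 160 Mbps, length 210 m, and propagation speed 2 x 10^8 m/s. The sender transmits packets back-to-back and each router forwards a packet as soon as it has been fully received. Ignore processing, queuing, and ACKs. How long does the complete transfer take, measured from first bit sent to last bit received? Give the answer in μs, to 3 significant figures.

3350 μs

Per-hop transmission t_tx = L/R = 4000/160000000 = 25 μs.
Per-hop propagation t_prop = 210/200000000 = 1.05 μs.
Pipeline fill: first packet needs 3·t_tx to clear all hops; remaining 131 packets each add one t_tx.
Total = (3+132-1)·t_tx + 3·t_prop = 134·25 + 3·1.05 = 3350 μs.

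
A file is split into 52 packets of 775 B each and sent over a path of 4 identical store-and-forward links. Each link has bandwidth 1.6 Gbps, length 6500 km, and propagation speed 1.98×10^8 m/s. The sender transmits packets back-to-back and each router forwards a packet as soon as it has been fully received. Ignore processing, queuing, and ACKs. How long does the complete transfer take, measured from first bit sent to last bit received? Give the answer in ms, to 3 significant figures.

132 ms

Per-hop transmission t_tx = L/R = 6200/1600000000 = 0.003875 ms.
Per-hop propagation t_prop = 6500000/198000000 = 32.8283 ms.
Pipeline fill: first packet needs 4·t_tx to clear all hops; remaining 51 packets each add one t_tx.
Total = (4+52-1)·t_tx + 4·t_prop = 55·0.003875 + 4·32.8283 = 132 ms.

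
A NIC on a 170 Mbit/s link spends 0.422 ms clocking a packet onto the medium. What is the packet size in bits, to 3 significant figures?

71700 bits

L = R × t_tx = 170000000 b/s × 0.000422 s = 71740 bits.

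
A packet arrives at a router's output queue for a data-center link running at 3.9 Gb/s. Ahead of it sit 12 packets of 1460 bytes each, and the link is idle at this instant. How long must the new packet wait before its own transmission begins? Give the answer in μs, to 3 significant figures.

35.9 μs

Each queued packet: L/R = 11680/3900000000 = 2.99487 μs.
12 queued → 35.9385 μs.
Queuing delay = 35.9 μs.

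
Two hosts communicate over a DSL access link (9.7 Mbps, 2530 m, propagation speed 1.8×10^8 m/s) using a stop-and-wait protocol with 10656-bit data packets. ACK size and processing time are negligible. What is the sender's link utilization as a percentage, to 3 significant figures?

97.5 %

t_tx = L/R = 10656/9700000 = 0.00109856 s.
t_prop = 2530/180000000 = 1.40556e-05 s; RTT = 2.81111e-05 s.
Cycle = t_tx + RTT = 0.00112667 s.
Utilization = t_tx / cycle = 0.00109856/0.00112667 = 97.5 %.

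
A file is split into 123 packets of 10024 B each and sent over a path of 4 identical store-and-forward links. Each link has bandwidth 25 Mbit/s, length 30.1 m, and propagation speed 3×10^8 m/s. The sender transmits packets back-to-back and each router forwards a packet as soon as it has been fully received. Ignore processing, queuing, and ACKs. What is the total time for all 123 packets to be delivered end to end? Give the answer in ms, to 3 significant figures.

Per-hop transmission t_tx = L/R = 80192/25000000 = 3.20768 ms.
Per-hop propagation t_prop = 30.1/300000000 = 0.000100333 ms.
Pipeline fill: first packet needs 4·t_tx to clear all hops; remaining 122 packets each add one t_tx.
Total = (4+123-1)·t_tx + 4·t_prop = 126·3.20768 + 4·0.000100333 = 404 ms.

404 ms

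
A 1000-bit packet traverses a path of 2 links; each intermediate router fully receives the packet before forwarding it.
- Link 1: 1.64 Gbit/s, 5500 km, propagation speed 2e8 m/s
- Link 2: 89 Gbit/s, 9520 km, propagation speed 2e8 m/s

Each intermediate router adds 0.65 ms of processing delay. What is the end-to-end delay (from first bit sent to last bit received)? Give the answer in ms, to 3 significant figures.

75.8 ms

Transmission delays (L/R per hop): 0.000609756, 1.1236e-05 ms; sum = 0.000620992 ms.
Propagation delays (d/s per hop): 27.5, 47.6 ms; sum = 75.1 ms.
Processing at 1 router(s): 1 × 0.65 ms = 0.65 ms.
End-to-end = 75.8 ms.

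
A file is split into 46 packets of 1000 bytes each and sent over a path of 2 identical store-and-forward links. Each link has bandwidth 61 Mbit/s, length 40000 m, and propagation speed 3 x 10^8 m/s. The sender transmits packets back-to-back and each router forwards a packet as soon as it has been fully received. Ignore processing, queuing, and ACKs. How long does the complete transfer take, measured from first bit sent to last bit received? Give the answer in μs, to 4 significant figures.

Per-hop transmission t_tx = L/R = 8000/61000000 = 131.148 μs.
Per-hop propagation t_prop = 40000/300000000 = 133.333 μs.
Pipeline fill: first packet needs 2·t_tx to clear all hops; remaining 45 packets each add one t_tx.
Total = (2+46-1)·t_tx + 2·t_prop = 47·131.148 + 2·133.333 = 6431 μs.

6431 μs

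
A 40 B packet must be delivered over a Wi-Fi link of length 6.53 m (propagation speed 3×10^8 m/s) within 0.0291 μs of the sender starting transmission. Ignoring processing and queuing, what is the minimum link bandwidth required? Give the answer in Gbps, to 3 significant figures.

43.6 Gbps

L = 320 bits.
Propagation delay = 6.53 / 300000000 = 0.0217667 μs.
Transmission budget = 0.0291 − 0.0217667 = 0.00733333 μs.
R ≥ L / t_tx = 320 bits / 7.33333e-09 s = 43.6 Gbps.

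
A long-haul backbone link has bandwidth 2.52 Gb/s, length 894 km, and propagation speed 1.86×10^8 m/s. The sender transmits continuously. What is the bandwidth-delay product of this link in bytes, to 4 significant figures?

Propagation delay = 894000 / 186000000 = 0.00480645 s.
BDP = R × t_prop = 2520000000 × 0.00480645 = 12112300 bits.
In bytes: 12112300/8 = 1514000 bytes.

1514000 bytes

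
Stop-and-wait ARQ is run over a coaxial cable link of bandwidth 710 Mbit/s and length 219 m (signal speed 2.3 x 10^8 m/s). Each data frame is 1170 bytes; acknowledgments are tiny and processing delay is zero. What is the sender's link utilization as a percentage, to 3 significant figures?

87.4 %

t_tx = L/R = 9360/710000000 = 1.31831e-05 s.
t_prop = 219/2.3e+08 = 9.52174e-07 s; RTT = 1.90435e-06 s.
Cycle = t_tx + RTT = 1.50874e-05 s.
Utilization = t_tx / cycle = 1.31831e-05/1.50874e-05 = 87.4 %.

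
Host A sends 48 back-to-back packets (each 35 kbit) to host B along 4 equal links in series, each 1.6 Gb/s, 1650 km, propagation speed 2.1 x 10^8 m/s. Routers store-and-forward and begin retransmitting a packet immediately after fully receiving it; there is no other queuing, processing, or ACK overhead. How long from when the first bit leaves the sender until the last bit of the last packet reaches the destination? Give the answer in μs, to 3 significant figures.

32500 μs

Per-hop transmission t_tx = L/R = 35000/1600000000 = 21.875 μs.
Per-hop propagation t_prop = 1650000/210000000 = 7857.14 μs.
Pipeline fill: first packet needs 4·t_tx to clear all hops; remaining 47 packets each add one t_tx.
Total = (4+48-1)·t_tx + 4·t_prop = 51·21.875 + 4·7857.14 = 32500 μs.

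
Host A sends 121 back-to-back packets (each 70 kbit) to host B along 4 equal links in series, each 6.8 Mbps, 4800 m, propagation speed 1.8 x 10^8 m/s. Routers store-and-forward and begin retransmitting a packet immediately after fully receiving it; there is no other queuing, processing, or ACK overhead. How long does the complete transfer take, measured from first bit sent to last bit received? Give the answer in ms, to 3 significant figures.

1280 ms

Per-hop transmission t_tx = L/R = 70000/6800000 = 10.2941 ms.
Per-hop propagation t_prop = 4800/180000000 = 0.0266667 ms.
Pipeline fill: first packet needs 4·t_tx to clear all hops; remaining 120 packets each add one t_tx.
Total = (4+121-1)·t_tx + 4·t_prop = 124·10.2941 + 4·0.0266667 = 1280 ms.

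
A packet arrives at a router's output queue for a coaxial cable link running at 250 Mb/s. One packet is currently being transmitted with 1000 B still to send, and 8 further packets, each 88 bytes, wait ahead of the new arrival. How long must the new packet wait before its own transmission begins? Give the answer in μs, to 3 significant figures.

54.5 μs

Each queued packet: L/R = 704/250000000 = 2.816 μs.
8 queued → 22.528 μs.
Plus remaining 8000 bits of current packet: 32 μs.
Queuing delay = 54.5 μs.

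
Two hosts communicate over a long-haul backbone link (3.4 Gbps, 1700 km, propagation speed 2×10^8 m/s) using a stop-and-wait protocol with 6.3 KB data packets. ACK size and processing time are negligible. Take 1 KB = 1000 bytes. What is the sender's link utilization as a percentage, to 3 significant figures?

0.0871 %

t_tx = L/R = 50400/3400000000 = 1.48235e-05 s.
t_prop = 1700000/200000000 = 0.0085 s; RTT = 0.017 s.
Cycle = t_tx + RTT = 0.0170148 s.
Utilization = t_tx / cycle = 1.48235e-05/0.0170148 = 0.0871 %.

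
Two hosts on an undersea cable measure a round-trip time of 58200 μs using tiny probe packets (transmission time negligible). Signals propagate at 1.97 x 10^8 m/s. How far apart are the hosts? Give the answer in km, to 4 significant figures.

5733 km

One-way propagation = RTT/2 = 29100 μs.
d = s × t = 197000000 × 0.0291 = 5733 km.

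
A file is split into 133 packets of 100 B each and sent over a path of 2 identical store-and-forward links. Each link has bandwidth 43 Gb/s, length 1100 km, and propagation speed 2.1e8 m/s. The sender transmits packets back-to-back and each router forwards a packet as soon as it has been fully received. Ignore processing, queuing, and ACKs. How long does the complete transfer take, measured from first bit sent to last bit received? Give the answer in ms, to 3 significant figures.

10.5 ms

Per-hop transmission t_tx = L/R = 800/43000000000 = 1.86047e-05 ms.
Per-hop propagation t_prop = 1100000/210000000 = 5.2381 ms.
Pipeline fill: first packet needs 2·t_tx to clear all hops; remaining 132 packets each add one t_tx.
Total = (2+133-1)·t_tx + 2·t_prop = 134·1.86047e-05 + 2·5.2381 = 10.5 ms.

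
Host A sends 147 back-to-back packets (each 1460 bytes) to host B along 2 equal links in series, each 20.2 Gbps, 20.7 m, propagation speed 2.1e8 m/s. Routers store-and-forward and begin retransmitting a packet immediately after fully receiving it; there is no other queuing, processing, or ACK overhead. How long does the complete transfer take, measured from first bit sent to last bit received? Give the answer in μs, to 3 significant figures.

85.8 μs

Per-hop transmission t_tx = L/R = 11680/20200000000 = 0.578218 μs.
Per-hop propagation t_prop = 20.7/210000000 = 0.0985714 μs.
Pipeline fill: first packet needs 2·t_tx to clear all hops; remaining 146 packets each add one t_tx.
Total = (2+147-1)·t_tx + 2·t_prop = 148·0.578218 + 2·0.0985714 = 85.8 μs.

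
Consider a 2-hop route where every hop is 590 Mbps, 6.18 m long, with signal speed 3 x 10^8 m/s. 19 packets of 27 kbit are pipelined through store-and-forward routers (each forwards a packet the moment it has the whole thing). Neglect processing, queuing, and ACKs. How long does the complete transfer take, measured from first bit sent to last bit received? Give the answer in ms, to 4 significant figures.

Per-hop transmission t_tx = L/R = 27000/590000000 = 0.0457627 ms.
Per-hop propagation t_prop = 6.18/300000000 = 2.06e-05 ms.
Pipeline fill: first packet needs 2·t_tx to clear all hops; remaining 18 packets each add one t_tx.
Total = (2+19-1)·t_tx + 2·t_prop = 20·0.0457627 + 2·2.06e-05 = 0.9153 ms.

0.9153 ms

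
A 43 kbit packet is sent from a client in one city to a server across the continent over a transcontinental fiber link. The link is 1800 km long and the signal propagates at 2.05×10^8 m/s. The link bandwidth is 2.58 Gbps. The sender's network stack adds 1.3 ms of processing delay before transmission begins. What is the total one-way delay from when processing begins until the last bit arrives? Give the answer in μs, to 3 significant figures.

L = 43000 bits.
Transmission delay = L/R = 43000 / 2580000000 = 16.6667 μs.
Propagation delay = d/s = 1800000 m / 2.05e+08 m/s = 8780.49 μs.
Plus processing delay 1.3 ms = 1300 μs.
Total = 10100 μs.

10100 μs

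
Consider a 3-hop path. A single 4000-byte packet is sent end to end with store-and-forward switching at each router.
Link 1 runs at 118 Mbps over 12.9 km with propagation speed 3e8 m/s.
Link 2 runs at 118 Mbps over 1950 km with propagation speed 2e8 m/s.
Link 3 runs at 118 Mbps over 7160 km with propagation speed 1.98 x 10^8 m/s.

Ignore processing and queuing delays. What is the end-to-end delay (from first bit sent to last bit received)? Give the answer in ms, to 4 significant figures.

L = 4000 × 8 = 32000 bits.
Transmission delay per hop = L/R = 32000/118000000 = 0.271186 ms; 3 hops → 0.813559 ms.
Propagation delays (d/s per hop): 0.043, 9.75, 36.1616 ms; sum = 45.9546 ms.
End-to-end = 46.77 ms.

46.77 ms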